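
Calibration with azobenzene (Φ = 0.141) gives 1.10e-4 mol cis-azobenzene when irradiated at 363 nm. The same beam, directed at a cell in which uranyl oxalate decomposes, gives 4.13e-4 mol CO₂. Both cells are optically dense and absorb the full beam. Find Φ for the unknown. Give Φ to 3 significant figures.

Φ = 0.529

Photons absorbed by the actinometer: 1.10e-4 / 0.141 = 7.801e-4 mol.
Φ(unknown) = 4.13e-4 / 7.801e-4 = 0.529.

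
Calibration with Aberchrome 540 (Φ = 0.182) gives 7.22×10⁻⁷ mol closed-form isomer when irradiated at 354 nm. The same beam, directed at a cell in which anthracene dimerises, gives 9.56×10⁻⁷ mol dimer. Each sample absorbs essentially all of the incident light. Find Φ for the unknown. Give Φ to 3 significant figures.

Photons absorbed by the actinometer: 7.22×10⁻⁷ / 0.182 = 3.967×10⁻⁶ mol.
Φ(unknown) = 9.56×10⁻⁷ / 3.967×10⁻⁶ = 0.241.

Φ = 0.241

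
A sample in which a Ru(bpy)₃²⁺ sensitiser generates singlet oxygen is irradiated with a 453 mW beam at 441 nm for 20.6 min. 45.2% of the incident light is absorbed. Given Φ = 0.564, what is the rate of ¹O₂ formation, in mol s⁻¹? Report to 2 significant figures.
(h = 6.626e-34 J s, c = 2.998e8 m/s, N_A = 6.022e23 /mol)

4.3e-7 mol s⁻¹

Photon energy at 441 nm: hc/λ = (6.626e-34)(2.998e8)/(441e-9) = 4.504e-19 J.
Energy delivered: (453 mW)(1236 s) = 559.9 J.
Photons incident: 559.9 / 4.504e-19 = 1.243e21, i.e. 1.243e21/6.022e23 = 0.002064 mol.
Photons absorbed: 0.452 × 0.002064 = 9.329e-4 mol.
Product formed: 0.564 × 9.329e-4 = 5.262e-4 mol.
Rate: 5.262e-4 / 1236 s = 4.3e-7 mol s⁻¹.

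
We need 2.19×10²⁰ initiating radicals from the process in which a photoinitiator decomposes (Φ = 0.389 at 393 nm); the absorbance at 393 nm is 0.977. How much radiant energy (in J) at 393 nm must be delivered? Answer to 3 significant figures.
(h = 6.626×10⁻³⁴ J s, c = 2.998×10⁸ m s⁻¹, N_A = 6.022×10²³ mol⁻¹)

Product: 2.19×10²⁰ / 6.022×10²³ = 3.637×10⁻⁴ mol.
Photons that must be absorbed: 3.637×10⁻⁴ / 0.389 = 9.350×10⁻⁴ mol.
Fraction absorbed: 1 − 10^(−0.977) = 0.8946.
Incident photons needed: 9.350×10⁻⁴ / 0.8946 = 0.001045 mol.
Photon energy: hc/λ = 5.055×10⁻¹⁹ J; per mole, 3.044×10⁵ J mol⁻¹.
Energy required: 0.001045 × 3.044×10⁵ = 318 J.

318 J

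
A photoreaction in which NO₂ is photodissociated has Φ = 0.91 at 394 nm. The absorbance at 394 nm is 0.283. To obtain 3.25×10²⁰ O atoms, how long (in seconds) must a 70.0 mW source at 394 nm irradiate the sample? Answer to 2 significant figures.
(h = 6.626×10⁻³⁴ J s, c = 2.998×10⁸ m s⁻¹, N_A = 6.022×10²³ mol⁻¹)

t ≈ 5400 s

Product: 3.25×10²⁰ / 6.022×10²³ = 5.397×10⁻⁴ mol.
Photons that must be absorbed: 5.397×10⁻⁴ / 0.91 = 5.931×10⁻⁴ mol.
Fraction absorbed: 1 − 10^(−0.283) = 0.4788.
Incident photons needed: 5.931×10⁻⁴ / 0.4788 = 0.001239 mol.
Photon energy: hc/λ = 5.042×10⁻¹⁹ J; per mole, 3.036×10⁵ J mol⁻¹.
Energy required: 0.001239 × 3.036×10⁵ = 376.2 J.
Time: 376.2 J / 0.07 W = 5400 s.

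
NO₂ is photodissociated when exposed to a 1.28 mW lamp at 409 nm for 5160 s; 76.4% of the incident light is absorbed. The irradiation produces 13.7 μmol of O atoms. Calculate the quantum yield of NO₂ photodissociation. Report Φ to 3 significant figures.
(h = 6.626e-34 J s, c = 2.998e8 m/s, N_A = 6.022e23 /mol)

Φ = 0.794

Product: 13.7 μmol = 1.37e-5 mol.
Photon energy at 409 nm: hc/λ = (6.626e-34)(2.998e8)/(409e-9) = 4.857e-19 J.
Energy delivered: (1.28 mW)(5160 s) = 6.605 J.
Photons incident: 6.605 / 4.857e-19 = 1.360e19, i.e. 1.360e19/6.022e23 = 2.258e-5 mol.
Photons absorbed: 0.764 × 2.258e-5 = 1.725e-5 mol.
Φ = 1.37e-5 mol / 1.725e-5 mol photons = 0.794.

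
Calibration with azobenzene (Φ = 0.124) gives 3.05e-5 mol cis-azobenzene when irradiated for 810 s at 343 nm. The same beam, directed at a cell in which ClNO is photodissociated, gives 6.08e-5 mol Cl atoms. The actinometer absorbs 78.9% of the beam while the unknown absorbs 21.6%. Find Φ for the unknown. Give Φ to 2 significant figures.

Φ = 0.90

Photons absorbed by the actinometer: 3.05e-5 / 0.124 = 2.460e-4 mol.
Incident flux: 2.460e-4 / 0.789 = 3.118e-4 einstein.
Absorbed by unknown: 0.216 × 3.118e-4 = 6.735e-5 mol.
Φ(unknown) = 6.08e-5 / 6.735e-5 = 0.90.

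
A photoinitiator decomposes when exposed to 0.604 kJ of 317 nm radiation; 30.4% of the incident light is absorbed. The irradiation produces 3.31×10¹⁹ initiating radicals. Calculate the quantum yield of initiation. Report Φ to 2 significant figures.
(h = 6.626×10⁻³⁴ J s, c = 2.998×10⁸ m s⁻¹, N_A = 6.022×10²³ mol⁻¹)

Product: 3.31×10¹⁹ / 6.022×10²³ = 5.497×10⁻⁵ mol.
Photon energy at 317 nm: hc/λ = (6.626×10⁻³⁴)(2.998×10⁸)/(317×10⁻⁹) = 6.266×10⁻¹⁹ J.
Incident energy: 0.604 kJ = 604 J.
Photons incident: 604 / 6.266×10⁻¹⁹ = 9.639×10²⁰, i.e. 9.639×10²⁰/6.022×10²³ = 0.001601 mol.
Photons absorbed: 0.304 × 0.001601 = 4.867×10⁻⁴ mol.
Φ = 5.497×10⁻⁵ mol / 4.867×10⁻⁴ mol photons = 0.11.

Φ = 0.11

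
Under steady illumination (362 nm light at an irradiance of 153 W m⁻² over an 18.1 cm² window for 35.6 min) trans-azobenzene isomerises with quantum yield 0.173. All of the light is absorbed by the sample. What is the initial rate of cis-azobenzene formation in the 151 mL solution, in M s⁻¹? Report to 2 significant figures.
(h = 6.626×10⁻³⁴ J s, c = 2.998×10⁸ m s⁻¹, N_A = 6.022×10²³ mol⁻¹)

Photon energy at 362 nm: hc/λ = (6.626×10⁻³⁴)(2.998×10⁸)/(362×10⁻⁹) = 5.487×10⁻¹⁹ J.
Energy delivered: (153 W m⁻²)(18.1×10⁻⁴ m²)(2136 s) = 591.5 J.
Photons incident: 591.5 / 5.487×10⁻¹⁹ = 1.078×10²¹, i.e. 1.078×10²¹/6.022×10²³ = 0.001790 mol.
Product formed: 0.173 × 0.001790 = 3.097×10⁻⁴ mol.
Rate: 3.097×10⁻⁴ mol / (2136 s × 0.151 L) = 9.6×10⁻⁷ M s⁻¹.

9.6×10⁻⁷ M s⁻¹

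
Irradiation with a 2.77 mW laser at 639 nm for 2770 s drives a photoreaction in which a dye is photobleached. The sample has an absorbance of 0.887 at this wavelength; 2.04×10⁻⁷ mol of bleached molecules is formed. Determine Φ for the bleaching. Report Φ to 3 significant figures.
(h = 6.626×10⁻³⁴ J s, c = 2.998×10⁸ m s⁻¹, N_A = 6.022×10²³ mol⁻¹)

Photon energy at 639 nm: hc/λ = (6.626×10⁻³⁴)(2.998×10⁸)/(639×10⁻⁹) = 3.109×10⁻¹⁹ J.
Energy delivered: (2.77 mW)(2770 s) = 7.673 J.
Photons incident: 7.673 / 3.109×10⁻¹⁹ = 2.468×10¹⁹, i.e. 2.468×10¹⁹/6.022×10²³ = 4.098×10⁻⁵ mol.
Fraction absorbed: 1 − 10^(−0.887) = 0.8703.
Photons absorbed: 0.8703 × 4.098×10⁻⁵ = 3.566×10⁻⁵ mol.
Φ = 2.04×10⁻⁷ mol / 3.566×10⁻⁵ mol photons = 0.00572.

Φ = 0.00572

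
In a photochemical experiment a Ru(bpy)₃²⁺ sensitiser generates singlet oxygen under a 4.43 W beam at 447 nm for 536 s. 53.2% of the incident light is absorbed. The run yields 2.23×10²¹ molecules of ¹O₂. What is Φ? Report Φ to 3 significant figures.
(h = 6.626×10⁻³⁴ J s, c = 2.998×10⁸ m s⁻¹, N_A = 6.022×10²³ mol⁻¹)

Product: 2.23×10²¹ / 6.022×10²³ = 0.003703 mol.
Photon energy at 447 nm: hc/λ = (6.626×10⁻³⁴)(2.998×10⁸)/(447×10⁻⁹) = 4.444×10⁻¹⁹ J.
Energy delivered: (4.43 W)(536 s) = 2374 J.
Photons incident: 2374 / 4.444×10⁻¹⁹ = 5.342×10²¹, i.e. 5.342×10²¹/6.022×10²³ = 0.008871 mol.
Photons absorbed: 0.532 × 0.008871 = 0.004719 mol.
Φ = 0.003703 mol / 0.004719 mol photons = 0.785.

Φ = 0.785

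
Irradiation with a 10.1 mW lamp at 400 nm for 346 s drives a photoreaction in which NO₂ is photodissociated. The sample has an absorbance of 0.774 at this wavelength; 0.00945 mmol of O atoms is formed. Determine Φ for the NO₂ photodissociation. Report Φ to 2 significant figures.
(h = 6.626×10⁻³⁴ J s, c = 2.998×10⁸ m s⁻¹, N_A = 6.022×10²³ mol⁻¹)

Product: 0.00945 mmol = 9.45×10⁻⁶ mol.
Photon energy at 400 nm: hc/λ = (6.626×10⁻³⁴)(2.998×10⁸)/(400×10⁻⁹) = 4.966×10⁻¹⁹ J.
Energy delivered: (10.1 mW)(346 s) = 3.495 J.
Photons incident: 3.495 / 4.966×10⁻¹⁹ = 7.038×10¹⁸, i.e. 7.038×10¹⁸/6.022×10²³ = 1.169×10⁻⁵ mol.
Fraction absorbed: 1 − 10^(−0.774) = 0.8317.
Photons absorbed: 0.8317 × 1.169×10⁻⁵ = 9.723×10⁻⁶ mol.
Φ = 9.45×10⁻⁶ mol / 9.723×10⁻⁶ mol photons = 0.97.

Φ = 0.97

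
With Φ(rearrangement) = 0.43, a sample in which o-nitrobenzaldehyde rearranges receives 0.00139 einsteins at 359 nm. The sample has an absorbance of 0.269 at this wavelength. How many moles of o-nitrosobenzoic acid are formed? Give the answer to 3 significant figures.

Fraction absorbed: 1 − 10^(−0.269) = 0.4617.
Photons absorbed: 0.4617 × 0.00139 = 6.418×10⁻⁴ mol.
Product: Φ × n_abs = 0.43 × 6.418×10⁻⁴ = 2.760×10⁻⁴ mol.

2.76×10⁻⁴ mol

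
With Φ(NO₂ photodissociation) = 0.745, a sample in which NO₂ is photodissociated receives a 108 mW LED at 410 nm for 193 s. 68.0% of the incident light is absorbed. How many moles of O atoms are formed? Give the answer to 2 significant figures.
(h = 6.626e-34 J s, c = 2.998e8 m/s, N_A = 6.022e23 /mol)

Photon energy at 410 nm: hc/λ = (6.626e-34)(2.998e8)/(410e-9) = 4.845e-19 J.
Energy delivered: (108 mW)(193 s) = 20.84 J.
Photons incident: 20.84 / 4.845e-19 = 4.301e19, i.e. 4.301e19/6.022e23 = 7.142e-5 mol.
Photons absorbed: 0.680 × 7.142e-5 = 4.857e-5 mol.
Product: Φ × n_abs = 0.745 × 4.857e-5 = 3.618e-5 mol.

3.6e-5 mol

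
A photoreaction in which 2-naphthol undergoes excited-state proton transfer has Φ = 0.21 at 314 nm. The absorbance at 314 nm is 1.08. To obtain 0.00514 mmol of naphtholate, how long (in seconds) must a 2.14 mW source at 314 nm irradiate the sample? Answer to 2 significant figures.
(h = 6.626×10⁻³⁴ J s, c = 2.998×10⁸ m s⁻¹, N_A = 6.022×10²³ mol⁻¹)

t ≈ 4800 s

Product: 0.00514 mmol = 5.14×10⁻⁶ mol.
Photons that must be absorbed: 5.14×10⁻⁶ / 0.21 = 2.448×10⁻⁵ mol.
Fraction absorbed: 1 − 10^(−1.08) = 0.9168.
Incident photons needed: 2.448×10⁻⁵ / 0.9168 = 2.670×10⁻⁵ mol.
Photon energy: hc/λ = 6.326×10⁻¹⁹ J; per mole, 3.810×10⁵ J mol⁻¹.
Energy required: 2.670×10⁻⁵ × 3.810×10⁵ = 10.17 J.
Time: 10.17 J / 0.00214 W = 4800 s.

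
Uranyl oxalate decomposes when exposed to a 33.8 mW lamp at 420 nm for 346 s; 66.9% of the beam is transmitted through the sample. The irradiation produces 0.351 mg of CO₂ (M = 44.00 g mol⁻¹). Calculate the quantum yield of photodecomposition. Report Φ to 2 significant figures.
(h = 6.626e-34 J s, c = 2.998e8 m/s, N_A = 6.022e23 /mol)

Product: 0.351 mg / 44.00 g mol⁻¹ = 7.977e-6 mol.
Photon energy at 420 nm: hc/λ = (6.626e-34)(2.998e8)/(420e-9) = 4.730e-19 J.
Energy delivered: (33.8 mW)(346 s) = 11.69 J.
Photons incident: 11.69 / 4.730e-19 = 2.471e19, i.e. 2.471e19/6.022e23 = 4.103e-5 mol.
Fraction absorbed: 1 − 66.9/100 = 0.3310.
Photons absorbed: 0.3310 × 4.103e-5 = 1.358e-5 mol.
Φ = 7.977e-6 mol / 1.358e-5 mol photons = 0.59.

Φ = 0.59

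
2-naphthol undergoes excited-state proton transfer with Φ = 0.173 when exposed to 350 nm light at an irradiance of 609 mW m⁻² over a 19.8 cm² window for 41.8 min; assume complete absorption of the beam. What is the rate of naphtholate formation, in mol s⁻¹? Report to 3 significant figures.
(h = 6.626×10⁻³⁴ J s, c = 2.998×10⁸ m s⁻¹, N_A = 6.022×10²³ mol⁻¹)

6.10×10⁻¹⁰ mol s⁻¹

Photon energy at 350 nm: hc/λ = (6.626×10⁻³⁴)(2.998×10⁸)/(350×10⁻⁹) = 5.676×10⁻¹⁹ J.
Energy delivered: (609 mW m⁻²)(19.8×10⁻⁴ m²)(2508 s) = 3.024 J.
Photons incident: 3.024 / 5.676×10⁻¹⁹ = 5.328×10¹⁸, i.e. 5.328×10¹⁸/6.022×10²³ = 8.848×10⁻⁶ mol.
Product formed: 0.173 × 8.848×10⁻⁶ = 1.531×10⁻⁶ mol.
Rate: 1.531×10⁻⁶ / 2508 s = 6.10×10⁻¹⁰ mol s⁻¹.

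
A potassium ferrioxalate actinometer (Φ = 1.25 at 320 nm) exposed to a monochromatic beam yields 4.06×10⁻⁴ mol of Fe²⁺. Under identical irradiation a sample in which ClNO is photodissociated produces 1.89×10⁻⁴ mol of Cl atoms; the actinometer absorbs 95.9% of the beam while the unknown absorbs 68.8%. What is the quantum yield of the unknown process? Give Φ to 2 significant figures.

Photons absorbed by the actinometer: 4.06×10⁻⁴ / 1.25 = 3.248×10⁻⁴ mol.
Incident flux: 3.248×10⁻⁴ / 0.959 = 3.387×10⁻⁴ einstein.
Absorbed by unknown: 0.688 × 3.387×10⁻⁴ = 2.330×10⁻⁴ mol.
Φ(unknown) = 1.89×10⁻⁴ / 2.330×10⁻⁴ = 0.81.

Φ = 0.81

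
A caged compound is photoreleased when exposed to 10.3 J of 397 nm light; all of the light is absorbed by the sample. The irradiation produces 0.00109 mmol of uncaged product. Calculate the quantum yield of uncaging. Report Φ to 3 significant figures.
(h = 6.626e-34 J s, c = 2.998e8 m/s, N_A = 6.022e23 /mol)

Product: 0.00109 mmol = 1.09e-6 mol.
Photon energy at 397 nm: hc/λ = (6.626e-34)(2.998e8)/(397e-9) = 5.004e-19 J.
Photons incident: 10.3 / 5.004e-19 = 2.058e19, i.e. 2.058e19/6.022e23 = 3.417e-5 mol.
Φ = 1.09e-6 mol / 3.417e-5 mol photons = 0.0319.

Φ = 0.0319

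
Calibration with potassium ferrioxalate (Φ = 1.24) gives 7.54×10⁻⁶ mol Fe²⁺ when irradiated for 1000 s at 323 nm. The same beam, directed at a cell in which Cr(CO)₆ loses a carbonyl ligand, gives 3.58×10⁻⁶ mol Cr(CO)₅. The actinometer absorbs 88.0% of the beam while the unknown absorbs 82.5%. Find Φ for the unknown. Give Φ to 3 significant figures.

Photons absorbed by the actinometer: 7.54×10⁻⁶ / 1.24 = 6.081×10⁻⁶ mol.
Incident flux: 6.081×10⁻⁶ / 0.880 = 6.910×10⁻⁶ einstein.
Absorbed by unknown: 0.825 × 6.910×10⁻⁶ = 5.701×10⁻⁶ mol.
Φ(unknown) = 3.58×10⁻⁶ / 5.701×10⁻⁶ = 0.628.

Φ = 0.628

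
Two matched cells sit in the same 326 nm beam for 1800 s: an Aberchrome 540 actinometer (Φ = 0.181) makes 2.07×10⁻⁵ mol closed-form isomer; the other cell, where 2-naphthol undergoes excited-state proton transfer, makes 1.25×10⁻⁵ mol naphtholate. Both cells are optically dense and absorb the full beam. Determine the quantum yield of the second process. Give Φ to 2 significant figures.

Photons absorbed by the actinometer: 2.07×10⁻⁵ / 0.181 = 1.144×10⁻⁴ mol.
Φ(unknown) = 1.25×10⁻⁵ / 1.144×10⁻⁴ = 0.11.

Φ = 0.11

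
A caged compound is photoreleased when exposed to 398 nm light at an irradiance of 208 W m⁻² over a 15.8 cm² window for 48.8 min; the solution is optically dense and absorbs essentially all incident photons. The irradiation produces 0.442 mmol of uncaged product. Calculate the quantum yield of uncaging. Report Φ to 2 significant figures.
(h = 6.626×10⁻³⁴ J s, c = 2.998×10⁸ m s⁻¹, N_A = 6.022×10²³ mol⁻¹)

Product: 0.442 mmol = 4.42×10⁻⁴ mol.
Photon energy at 398 nm: hc/λ = (6.626×10⁻³⁴)(2.998×10⁸)/(398×10⁻⁹) = 4.991×10⁻¹⁹ J.
Energy delivered: (208 W m⁻²)(15.8×10⁻⁴ m²)(2928 s) = 962.3 J.
Photons incident: 962.3 / 4.991×10⁻¹⁹ = 1.928×10²¹, i.e. 1.928×10²¹/6.022×10²³ = 0.003202 mol.
Φ = 4.42×10⁻⁴ mol / 0.003202 mol photons = 0.14.

Φ = 0.14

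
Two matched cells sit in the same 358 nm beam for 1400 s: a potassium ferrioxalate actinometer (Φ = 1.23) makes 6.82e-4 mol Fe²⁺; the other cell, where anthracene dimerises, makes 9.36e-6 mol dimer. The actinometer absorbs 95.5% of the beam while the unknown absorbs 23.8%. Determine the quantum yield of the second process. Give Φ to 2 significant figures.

Φ = 0.068

Photons absorbed by the actinometer: 6.82e-4 / 1.23 = 5.545e-4 mol.
Incident flux: 5.545e-4 / 0.955 = 5.806e-4 einstein.
Absorbed by unknown: 0.238 × 5.806e-4 = 1.382e-4 mol.
Φ(unknown) = 9.36e-6 / 1.382e-4 = 0.068.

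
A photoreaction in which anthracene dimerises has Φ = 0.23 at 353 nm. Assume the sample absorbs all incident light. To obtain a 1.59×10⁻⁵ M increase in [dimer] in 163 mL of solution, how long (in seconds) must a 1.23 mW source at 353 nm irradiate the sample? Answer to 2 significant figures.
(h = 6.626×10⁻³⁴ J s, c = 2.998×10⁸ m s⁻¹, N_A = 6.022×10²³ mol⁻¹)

t ≈ 3100 s

Product: (1.59×10⁻⁵ M)(0.163 L) = 2.592×10⁻⁶ mol.
Photons that must be absorbed: 2.592×10⁻⁶ / 0.23 = 1.127×10⁻⁵ mol.
Photon energy: hc/λ = 5.627×10⁻¹⁹ J; per mole, 3.389×10⁵ J mol⁻¹.
Energy required: 1.127×10⁻⁵ × 3.389×10⁵ = 3.819 J.
Time: 3.819 J / 0.00123 W = 3100 s.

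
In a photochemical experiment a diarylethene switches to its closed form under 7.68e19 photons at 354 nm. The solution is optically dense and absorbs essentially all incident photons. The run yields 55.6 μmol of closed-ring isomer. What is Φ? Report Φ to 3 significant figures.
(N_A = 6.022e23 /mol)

Product: 55.6 μmol = 5.56e-5 mol.
Moles of photons: 7.68e19 / 6.022e23 = 1.275e-4 mol.
Φ = 5.56e-5 mol / 1.275e-4 mol photons = 0.436.

Φ = 0.436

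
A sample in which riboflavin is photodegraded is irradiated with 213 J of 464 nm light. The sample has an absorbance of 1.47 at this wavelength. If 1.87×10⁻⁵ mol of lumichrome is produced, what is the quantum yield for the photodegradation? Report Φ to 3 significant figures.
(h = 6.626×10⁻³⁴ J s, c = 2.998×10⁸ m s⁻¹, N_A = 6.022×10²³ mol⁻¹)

Φ = 0.0234

Photon energy at 464 nm: hc/λ = (6.626×10⁻³⁴)(2.998×10⁸)/(464×10⁻⁹) = 4.281×10⁻¹⁹ J.
Photons incident: 213 / 4.281×10⁻¹⁹ = 4.975×10²⁰, i.e. 4.975×10²⁰/6.022×10²³ = 8.261×10⁻⁴ mol.
Fraction absorbed: 1 − 10^(−1.47) = 0.9661.
Photons absorbed: 0.9661 × 8.261×10⁻⁴ = 7.981×10⁻⁴ mol.
Φ = 1.87×10⁻⁵ mol / 7.981×10⁻⁴ mol photons = 0.0234.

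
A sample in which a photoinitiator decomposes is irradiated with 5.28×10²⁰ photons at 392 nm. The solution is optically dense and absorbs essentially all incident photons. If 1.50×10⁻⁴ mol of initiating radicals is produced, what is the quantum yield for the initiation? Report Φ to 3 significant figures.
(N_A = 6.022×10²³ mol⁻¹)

Moles of photons: 5.28×10²⁰ / 6.022×10²³ = 8.768×10⁻⁴ mol.
Φ = 1.50×10⁻⁴ mol / 8.768×10⁻⁴ mol photons = 0.171.

Φ = 0.171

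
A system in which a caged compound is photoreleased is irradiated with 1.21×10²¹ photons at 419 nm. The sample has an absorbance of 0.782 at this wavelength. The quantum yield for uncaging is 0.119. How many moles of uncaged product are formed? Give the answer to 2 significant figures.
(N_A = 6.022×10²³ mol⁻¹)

Moles of photons: 1.21×10²¹ / 6.022×10²³ = 0.002009 mol.
Fraction absorbed: 1 − 10^(−0.782) = 0.8348.
Photons absorbed: 0.8348 × 0.002009 = 0.001677 mol.
Product: Φ × n_abs = 0.119 × 0.001677 = 1.996×10⁻⁴ mol.

2.0×10⁻⁴ mol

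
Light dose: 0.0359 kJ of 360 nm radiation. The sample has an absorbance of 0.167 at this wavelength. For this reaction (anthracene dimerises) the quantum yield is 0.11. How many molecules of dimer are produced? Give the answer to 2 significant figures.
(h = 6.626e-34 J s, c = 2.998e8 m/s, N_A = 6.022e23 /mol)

2.3e18 molecules

Photon energy at 360 nm: hc/λ = (6.626e-34)(2.998e8)/(360e-9) = 5.518e-19 J.
Incident energy: 0.0359 kJ = 35.9 J.
Photons incident: 35.9 / 5.518e-19 = 6.506e19, i.e. 6.506e19/6.022e23 = 1.080e-4 mol.
Fraction absorbed: 1 − 10^(−0.167) = 0.3192.
Photons absorbed: 0.3192 × 1.080e-4 = 3.447e-5 mol.
Product: Φ × n_abs = 0.11 × 3.447e-5 = 3.792e-6 mol.
As a count: 3.792e-6 × 6.022e23 = 2.3e18.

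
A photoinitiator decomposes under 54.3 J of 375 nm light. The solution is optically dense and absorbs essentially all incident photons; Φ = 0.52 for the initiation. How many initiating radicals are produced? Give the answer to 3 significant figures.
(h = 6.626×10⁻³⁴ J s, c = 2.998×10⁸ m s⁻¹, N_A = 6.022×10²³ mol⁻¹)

Photon energy at 375 nm: hc/λ = (6.626×10⁻³⁴)(2.998×10⁸)/(375×10⁻⁹) = 5.297×10⁻¹⁹ J.
Photons incident: 54.3 / 5.297×10⁻¹⁹ = 1.025×10²⁰, i.e. 1.025×10²⁰/6.022×10²³ = 1.702×10⁻⁴ mol.
Product: Φ × n_abs = 0.52 × 1.702×10⁻⁴ = 8.850×10⁻⁵ mol.
As a count: 8.850×10⁻⁵ × 6.022×10²³ = 5.33×10¹⁹.

5.33×10¹⁹ initiating radicals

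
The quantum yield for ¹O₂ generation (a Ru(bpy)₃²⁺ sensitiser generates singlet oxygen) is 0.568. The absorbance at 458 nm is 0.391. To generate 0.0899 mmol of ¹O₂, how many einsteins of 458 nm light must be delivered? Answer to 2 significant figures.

2.7e-4 einstein

Product: 0.0899 mmol = 8.99e-5 mol.
Photons that must be absorbed: 8.99e-5 / 0.568 = 1.583e-4 mol.
Fraction absorbed: 1 − 10^(−0.391) = 0.5936.
Incident photons needed: 1.583e-4 / 0.5936 = 2.667e-4 mol.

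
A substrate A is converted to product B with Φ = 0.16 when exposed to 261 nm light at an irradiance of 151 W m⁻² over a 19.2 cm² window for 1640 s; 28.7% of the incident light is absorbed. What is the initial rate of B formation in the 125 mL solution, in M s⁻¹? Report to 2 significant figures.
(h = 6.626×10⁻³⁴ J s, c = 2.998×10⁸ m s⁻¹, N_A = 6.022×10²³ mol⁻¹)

Photon energy at 261 nm: hc/λ = (6.626×10⁻³⁴)(2.998×10⁸)/(261×10⁻⁹) = 7.611×10⁻¹⁹ J.
Energy delivered: (151 W m⁻²)(19.2×10⁻⁴ m²)(1640 s) = 475.5 J.
Photons incident: 475.5 / 7.611×10⁻¹⁹ = 6.248×10²⁰, i.e. 6.248×10²⁰/6.022×10²³ = 0.001038 mol.
Photons absorbed: 0.287 × 0.001038 = 2.979×10⁻⁴ mol.
Product formed: 0.16 × 2.979×10⁻⁴ = 4.766×10⁻⁵ mol.
Rate: 4.766×10⁻⁵ mol / (1640 s × 0.125 L) = 2.3×10⁻⁷ M s⁻¹.

2.3×10⁻⁷ M s⁻¹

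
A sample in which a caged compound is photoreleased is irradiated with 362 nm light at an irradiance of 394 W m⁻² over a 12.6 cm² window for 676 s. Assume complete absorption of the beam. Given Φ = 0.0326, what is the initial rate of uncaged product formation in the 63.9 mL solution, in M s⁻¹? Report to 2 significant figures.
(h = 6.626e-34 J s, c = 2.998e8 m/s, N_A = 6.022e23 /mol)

Photon energy at 362 nm: hc/λ = (6.626e-34)(2.998e8)/(362e-9) = 5.487e-19 J.
Energy delivered: (394 W m⁻²)(12.6e-4 m²)(676 s) = 335.6 J.
Photons incident: 335.6 / 5.487e-19 = 6.116e20, i.e. 6.116e20/6.022e23 = 0.001016 mol.
Product formed: 0.0326 × 0.001016 = 3.312e-5 mol.
Rate: 3.312e-5 mol / (676 s × 0.0639 L) = 7.7e-7 M s⁻¹.

7.7e-7 M s⁻¹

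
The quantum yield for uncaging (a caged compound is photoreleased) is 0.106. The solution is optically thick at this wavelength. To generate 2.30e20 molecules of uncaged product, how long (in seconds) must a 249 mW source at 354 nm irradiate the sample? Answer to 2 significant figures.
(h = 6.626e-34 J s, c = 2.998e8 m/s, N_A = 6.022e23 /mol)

Product: 2.30e20 / 6.022e23 = 3.819e-4 mol.
Photons that must be absorbed: 3.819e-4 / 0.106 = 0.003603 mol.
Photon energy: hc/λ = 5.612e-19 J; per mole, 3.380e5 J mol⁻¹.
Energy required: 0.003603 × 3.380e5 = 1218 J.
Time: 1218 J / 0.249 W = 4900 s.

t ≈ 4900 s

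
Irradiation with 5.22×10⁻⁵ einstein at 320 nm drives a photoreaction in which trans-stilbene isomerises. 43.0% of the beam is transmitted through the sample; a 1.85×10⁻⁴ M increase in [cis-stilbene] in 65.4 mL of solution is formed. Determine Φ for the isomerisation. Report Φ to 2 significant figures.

Φ = 0.41

Product: (1.85×10⁻⁴ M)(0.0654 L) = 1.210×10⁻⁵ mol.
Fraction absorbed: 1 − 43.0/100 = 0.5700.
Photons absorbed: 0.5700 × 5.22×10⁻⁵ = 2.975×10⁻⁵ mol.
Φ = 1.210×10⁻⁵ mol / 2.975×10⁻⁵ mol photons = 0.41.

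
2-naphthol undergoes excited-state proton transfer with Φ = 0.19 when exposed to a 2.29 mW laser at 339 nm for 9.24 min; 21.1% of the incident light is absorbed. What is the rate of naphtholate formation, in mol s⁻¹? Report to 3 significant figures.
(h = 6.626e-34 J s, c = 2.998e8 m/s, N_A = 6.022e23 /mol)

Photon energy at 339 nm: hc/λ = (6.626e-34)(2.998e8)/(339e-9) = 5.860e-19 J.
Energy delivered: (2.29 mW)(554.4 s) = 1.270 J.
Photons incident: 1.270 / 5.860e-19 = 2.167e18, i.e. 2.167e18/6.022e23 = 3.598e-6 mol.
Photons absorbed: 0.211 × 3.598e-6 = 7.592e-7 mol.
Product formed: 0.19 × 7.592e-7 = 1.442e-7 mol.
Rate: 1.442e-7 / 554.4 s = 2.60e-10 mol s⁻¹.

2.60e-10 mol s⁻¹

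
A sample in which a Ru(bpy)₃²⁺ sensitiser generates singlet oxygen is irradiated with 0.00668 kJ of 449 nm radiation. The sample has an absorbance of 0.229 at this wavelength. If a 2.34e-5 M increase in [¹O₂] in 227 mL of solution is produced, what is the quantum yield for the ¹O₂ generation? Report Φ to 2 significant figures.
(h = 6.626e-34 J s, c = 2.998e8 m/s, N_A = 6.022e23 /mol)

Product: (2.34e-5 M)(0.227 L) = 5.312e-6 mol.
Photon energy at 449 nm: hc/λ = (6.626e-34)(2.998e8)/(449e-9) = 4.424e-19 J.
Incident energy: 0.00668 kJ = 6.68 J.
Photons incident: 6.68 / 4.424e-19 = 1.510e19, i.e. 1.510e19/6.022e23 = 2.507e-5 mol.
Fraction absorbed: 1 − 10^(−0.229) = 0.4098.
Photons absorbed: 0.4098 × 2.507e-5 = 1.027e-5 mol.
Φ = 5.312e-6 mol / 1.027e-5 mol photons = 0.52.

Φ = 0.52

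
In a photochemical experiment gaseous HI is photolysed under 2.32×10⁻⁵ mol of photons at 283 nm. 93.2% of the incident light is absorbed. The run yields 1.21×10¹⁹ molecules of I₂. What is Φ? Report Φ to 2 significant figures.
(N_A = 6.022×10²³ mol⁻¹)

Φ = 0.93

Product: 1.21×10¹⁹ / 6.022×10²³ = 2.009×10⁻⁵ mol.
Photons absorbed: 0.932 × 2.32×10⁻⁵ = 2.162×10⁻⁵ mol.
Φ = 2.009×10⁻⁵ mol / 2.162×10⁻⁵ mol photons = 0.93.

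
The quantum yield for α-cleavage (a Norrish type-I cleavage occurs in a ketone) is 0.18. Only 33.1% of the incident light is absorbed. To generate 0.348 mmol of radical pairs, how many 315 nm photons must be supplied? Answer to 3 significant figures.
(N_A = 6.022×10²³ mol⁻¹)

3.52×10²¹ photons

Product: 0.348 mmol = 3.48×10⁻⁴ mol.
Photons that must be absorbed: 3.48×10⁻⁴ / 0.18 = 0.001933 mol.
Incident photons needed: 0.001933 / 0.331 = 0.005840 mol.
Photon count: 0.005840 × 6.022×10²³ = 3.52×10²¹.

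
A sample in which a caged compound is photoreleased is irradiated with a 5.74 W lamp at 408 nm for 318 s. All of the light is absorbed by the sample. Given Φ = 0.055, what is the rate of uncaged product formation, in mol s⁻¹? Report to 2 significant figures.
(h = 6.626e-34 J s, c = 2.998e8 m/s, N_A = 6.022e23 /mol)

1.1e-6 mol s⁻¹

Photon energy at 408 nm: hc/λ = (6.626e-34)(2.998e8)/(408e-9) = 4.869e-19 J.
Energy delivered: (5.74 W)(318 s) = 1825 J.
Photons incident: 1825 / 4.869e-19 = 3.748e21, i.e. 3.748e21/6.022e23 = 0.006224 mol.
Product formed: 0.055 × 0.006224 = 3.423e-4 mol.
Rate: 3.423e-4 / 318 s = 1.1e-6 mol s⁻¹.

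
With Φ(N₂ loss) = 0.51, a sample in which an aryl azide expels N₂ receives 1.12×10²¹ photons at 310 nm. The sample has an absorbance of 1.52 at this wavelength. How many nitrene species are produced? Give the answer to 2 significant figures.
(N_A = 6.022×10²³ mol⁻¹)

Moles of photons: 1.12×10²¹ / 6.022×10²³ = 0.001860 mol.
Fraction absorbed: 1 − 10^(−1.52) = 0.9698.
Photons absorbed: 0.9698 × 0.001860 = 0.001804 mol.
Product: Φ × n_abs = 0.51 × 0.001804 = 9.200×10⁻⁴ mol.
As a count: 9.200×10⁻⁴ × 6.022×10²³ = 5.5×10²⁰.

5.5×10²⁰ species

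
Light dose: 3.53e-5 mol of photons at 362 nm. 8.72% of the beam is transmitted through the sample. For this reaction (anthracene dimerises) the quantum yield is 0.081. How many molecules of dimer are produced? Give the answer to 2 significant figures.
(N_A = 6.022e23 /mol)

1.6e18 molecules

Fraction absorbed: 1 − 8.72/100 = 0.9128.
Photons absorbed: 0.9128 × 3.53e-5 = 3.222e-5 mol.
Product: Φ × n_abs = 0.081 × 3.222e-5 = 2.610e-6 mol.
As a count: 2.610e-6 × 6.022e23 = 1.6e18.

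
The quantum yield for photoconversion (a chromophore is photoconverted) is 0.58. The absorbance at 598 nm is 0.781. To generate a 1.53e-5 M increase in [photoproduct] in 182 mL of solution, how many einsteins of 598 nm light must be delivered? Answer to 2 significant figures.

5.8e-6 einstein

Product: (1.53e-5 M)(0.182 L) = 2.785e-6 mol.
Photons that must be absorbed: 2.785e-6 / 0.58 = 4.802e-6 mol.
Fraction absorbed: 1 − 10^(−0.781) = 0.8344.
Incident photons needed: 4.802e-6 / 0.8344 = 5.755e-6 mol.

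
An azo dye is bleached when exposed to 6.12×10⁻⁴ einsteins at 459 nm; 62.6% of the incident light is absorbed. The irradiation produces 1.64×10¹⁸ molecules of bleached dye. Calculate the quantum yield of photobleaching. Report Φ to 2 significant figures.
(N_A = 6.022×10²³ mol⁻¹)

Φ = 0.0071

Product: 1.64×10¹⁸ / 6.022×10²³ = 2.723×10⁻⁶ mol.
Photons absorbed: 0.626 × 6.12×10⁻⁴ = 3.831×10⁻⁴ mol.
Φ = 2.723×10⁻⁶ mol / 3.831×10⁻⁴ mol photons = 0.0071.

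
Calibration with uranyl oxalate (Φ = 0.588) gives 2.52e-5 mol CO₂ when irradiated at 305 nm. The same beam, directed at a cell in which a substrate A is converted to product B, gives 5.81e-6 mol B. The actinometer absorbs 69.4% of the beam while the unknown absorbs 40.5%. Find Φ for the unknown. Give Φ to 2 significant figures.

Φ = 0.23

Photons absorbed by the actinometer: 2.52e-5 / 0.588 = 4.286e-5 mol.
Incident flux: 4.286e-5 / 0.694 = 6.176e-5 einstein.
Absorbed by unknown: 0.405 × 6.176e-5 = 2.501e-5 mol.
Φ(unknown) = 5.81e-6 / 2.501e-5 = 0.23.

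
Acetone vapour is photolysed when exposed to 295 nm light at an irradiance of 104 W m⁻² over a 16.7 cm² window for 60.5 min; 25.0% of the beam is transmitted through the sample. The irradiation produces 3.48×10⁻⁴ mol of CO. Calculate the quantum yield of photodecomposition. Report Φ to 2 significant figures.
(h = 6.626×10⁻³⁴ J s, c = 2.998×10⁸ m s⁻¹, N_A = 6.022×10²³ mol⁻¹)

Φ = 0.30

Photon energy at 295 nm: hc/λ = (6.626×10⁻³⁴)(2.998×10⁸)/(295×10⁻⁹) = 6.734×10⁻¹⁹ J.
Energy delivered: (104 W m⁻²)(16.7×10⁻⁴ m²)(3630 s) = 630.5 J.
Photons incident: 630.5 / 6.734×10⁻¹⁹ = 9.363×10²⁰, i.e. 9.363×10²⁰/6.022×10²³ = 0.001555 mol.
Fraction absorbed: 1 − 25.0/100 = 0.7500.
Photons absorbed: 0.7500 × 0.001555 = 0.001166 mol.
Φ = 3.48×10⁻⁴ mol / 0.001166 mol photons = 0.30.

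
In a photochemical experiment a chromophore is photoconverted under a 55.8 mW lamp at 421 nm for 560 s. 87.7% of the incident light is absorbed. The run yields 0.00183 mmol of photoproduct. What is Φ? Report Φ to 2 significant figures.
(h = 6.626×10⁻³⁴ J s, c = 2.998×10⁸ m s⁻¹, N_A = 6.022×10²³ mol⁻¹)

Product: 0.00183 mmol = 1.83×10⁻⁶ mol.
Photon energy at 421 nm: hc/λ = (6.626×10⁻³⁴)(2.998×10⁸)/(421×10⁻⁹) = 4.718×10⁻¹⁹ J.
Energy delivered: (55.8 mW)(560 s) = 31.25 J.
Photons incident: 31.25 / 4.718×10⁻¹⁹ = 6.624×10¹⁹, i.e. 6.624×10¹⁹/6.022×10²³ = 1.100×10⁻⁴ mol.
Photons absorbed: 0.877 × 1.100×10⁻⁴ = 9.647×10⁻⁵ mol.
Φ = 1.83×10⁻⁶ mol / 9.647×10⁻⁵ mol photons = 0.019.

Φ = 0.019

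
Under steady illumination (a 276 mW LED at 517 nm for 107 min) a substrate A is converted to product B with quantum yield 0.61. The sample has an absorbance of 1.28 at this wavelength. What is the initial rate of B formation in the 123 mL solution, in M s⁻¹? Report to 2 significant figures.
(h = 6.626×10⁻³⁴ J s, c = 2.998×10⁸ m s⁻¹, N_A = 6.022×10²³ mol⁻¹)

5.6×10⁻⁶ M s⁻¹

Photon energy at 517 nm: hc/λ = (6.626×10⁻³⁴)(2.998×10⁸)/(517×10⁻⁹) = 3.842×10⁻¹⁹ J.
Energy delivered: (276 mW)(6420 s) = 1772 J.
Photons incident: 1772 / 3.842×10⁻¹⁹ = 4.612×10²¹, i.e. 4.612×10²¹/6.022×10²³ = 0.007659 mol.
Fraction absorbed: 1 − 10^(−1.28) = 0.9475.
Photons absorbed: 0.9475 × 0.007659 = 0.007257 mol.
Product formed: 0.61 × 0.007257 = 0.004427 mol.
Rate: 0.004427 mol / (6420 s × 0.123 L) = 5.6×10⁻⁶ M s⁻¹.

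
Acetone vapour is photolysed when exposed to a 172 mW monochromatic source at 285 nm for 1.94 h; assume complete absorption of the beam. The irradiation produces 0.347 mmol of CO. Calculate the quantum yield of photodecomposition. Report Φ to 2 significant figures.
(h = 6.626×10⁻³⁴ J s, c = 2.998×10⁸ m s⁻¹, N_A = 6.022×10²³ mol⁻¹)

Φ = 0.12

Product: 0.347 mmol = 3.47×10⁻⁴ mol.
Photon energy at 285 nm: hc/λ = (6.626×10⁻³⁴)(2.998×10⁸)/(285×10⁻⁹) = 6.970×10⁻¹⁹ J.
Energy delivered: (172 mW)(6984 s) = 1201 J.
Photons incident: 1201 / 6.970×10⁻¹⁹ = 1.723×10²¹, i.e. 1.723×10²¹/6.022×10²³ = 0.002861 mol.
Φ = 3.47×10⁻⁴ mol / 0.002861 mol photons = 0.12.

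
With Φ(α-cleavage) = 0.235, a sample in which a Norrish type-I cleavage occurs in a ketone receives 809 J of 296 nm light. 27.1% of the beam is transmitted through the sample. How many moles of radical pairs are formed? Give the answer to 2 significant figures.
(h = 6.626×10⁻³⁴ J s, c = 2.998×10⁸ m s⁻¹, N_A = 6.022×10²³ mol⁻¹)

3.4×10⁻⁴ mol

Photon energy at 296 nm: hc/λ = (6.626×10⁻³⁴)(2.998×10⁸)/(296×10⁻⁹) = 6.711×10⁻¹⁹ J.
Photons incident: 809 / 6.711×10⁻¹⁹ = 1.205×10²¹, i.e. 1.205×10²¹/6.022×10²³ = 0.002001 mol.
Fraction absorbed: 1 − 27.1/100 = 0.7290.
Photons absorbed: 0.7290 × 0.002001 = 0.001459 mol.
Product: Φ × n_abs = 0.235 × 0.001459 = 3.429×10⁻⁴ mol.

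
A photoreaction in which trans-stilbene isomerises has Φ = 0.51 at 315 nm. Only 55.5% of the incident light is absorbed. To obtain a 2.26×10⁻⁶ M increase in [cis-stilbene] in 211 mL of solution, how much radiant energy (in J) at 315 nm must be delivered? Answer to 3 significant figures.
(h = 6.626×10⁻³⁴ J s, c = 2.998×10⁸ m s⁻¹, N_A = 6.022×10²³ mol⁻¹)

0.640 J

Product: (2.26×10⁻⁶ M)(0.211 L) = 4.769×10⁻⁷ mol.
Photons that must be absorbed: 4.769×10⁻⁷ / 0.51 = 9.351×10⁻⁷ mol.
Incident photons needed: 9.351×10⁻⁷ / 0.555 = 1.685×10⁻⁶ mol.
Photon energy: hc/λ = 6.306×10⁻¹⁹ J; per mole, 3.797×10⁵ J mol⁻¹.
Energy required: 1.685×10⁻⁶ × 3.797×10⁵ = 0.640 J.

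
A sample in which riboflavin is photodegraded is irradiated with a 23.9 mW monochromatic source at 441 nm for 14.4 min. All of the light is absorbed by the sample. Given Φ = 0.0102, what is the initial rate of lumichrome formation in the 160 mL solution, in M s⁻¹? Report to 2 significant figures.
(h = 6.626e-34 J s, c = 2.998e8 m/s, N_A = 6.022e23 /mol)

Photon energy at 441 nm: hc/λ = (6.626e-34)(2.998e8)/(441e-9) = 4.504e-19 J.
Energy delivered: (23.9 mW)(864 s) = 20.65 J.
Photons incident: 20.65 / 4.504e-19 = 4.585e19, i.e. 4.585e19/6.022e23 = 7.614e-5 mol.
Product formed: 0.0102 × 7.614e-5 = 7.766e-7 mol.
Rate: 7.766e-7 mol / (864 s × 0.16 L) = 5.6e-9 M s⁻¹.

5.6e-9 M s⁻¹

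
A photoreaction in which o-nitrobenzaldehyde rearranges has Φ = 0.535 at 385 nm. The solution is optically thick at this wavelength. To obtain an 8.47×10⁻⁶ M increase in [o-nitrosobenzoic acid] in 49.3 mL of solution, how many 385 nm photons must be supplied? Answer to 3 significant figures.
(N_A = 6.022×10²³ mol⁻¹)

Product: (8.47×10⁻⁶ M)(0.0493 L) = 4.176×10⁻⁷ mol.
Photons that must be absorbed: 4.176×10⁻⁷ / 0.535 = 7.806×10⁻⁷ mol.
Photon count: 7.806×10⁻⁷ × 6.022×10²³ = 4.70×10¹⁷.

4.70×10¹⁷ photons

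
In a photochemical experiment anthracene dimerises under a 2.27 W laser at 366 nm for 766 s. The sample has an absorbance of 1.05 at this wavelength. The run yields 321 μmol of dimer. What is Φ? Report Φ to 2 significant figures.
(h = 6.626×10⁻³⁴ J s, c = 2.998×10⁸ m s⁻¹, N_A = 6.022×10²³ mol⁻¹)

Φ = 0.066

Product: 321 μmol = 3.21×10⁻⁴ mol.
Photon energy at 366 nm: hc/λ = (6.626×10⁻³⁴)(2.998×10⁸)/(366×10⁻⁹) = 5.428×10⁻¹⁹ J.
Energy delivered: (2.27 W)(766 s) = 1739 J.
Photons incident: 1739 / 5.428×10⁻¹⁹ = 3.204×10²¹, i.e. 3.204×10²¹/6.022×10²³ = 0.005320 mol.
Fraction absorbed: 1 − 10^(−1.05) = 0.9109.
Photons absorbed: 0.9109 × 0.005320 = 0.004846 mol.
Φ = 3.21×10⁻⁴ mol / 0.004846 mol photons = 0.066.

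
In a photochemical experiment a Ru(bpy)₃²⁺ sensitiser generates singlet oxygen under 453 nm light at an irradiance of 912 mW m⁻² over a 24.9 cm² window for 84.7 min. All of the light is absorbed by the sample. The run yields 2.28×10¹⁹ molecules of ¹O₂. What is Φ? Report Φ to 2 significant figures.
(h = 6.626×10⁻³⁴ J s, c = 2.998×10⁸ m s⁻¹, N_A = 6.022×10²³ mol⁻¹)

Φ = 0.87

Product: 2.28×10¹⁹ / 6.022×10²³ = 3.786×10⁻⁵ mol.
Photon energy at 453 nm: hc/λ = (6.626×10⁻³⁴)(2.998×10⁸)/(453×10⁻⁹) = 4.385×10⁻¹⁹ J.
Energy delivered: (912 mW m⁻²)(24.9×10⁻⁴ m²)(5082 s) = 11.54 J.
Photons incident: 11.54 / 4.385×10⁻¹⁹ = 2.632×10¹⁹, i.e. 2.632×10¹⁹/6.022×10²³ = 4.371×10⁻⁵ mol.
Φ = 3.786×10⁻⁵ mol / 4.371×10⁻⁵ mol photons = 0.87.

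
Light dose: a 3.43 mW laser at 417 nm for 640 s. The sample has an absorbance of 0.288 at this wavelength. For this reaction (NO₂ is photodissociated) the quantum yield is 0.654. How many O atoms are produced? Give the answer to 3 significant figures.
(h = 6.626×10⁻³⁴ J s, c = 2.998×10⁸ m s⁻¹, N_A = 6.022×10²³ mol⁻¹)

Photon energy at 417 nm: hc/λ = (6.626×10⁻³⁴)(2.998×10⁸)/(417×10⁻⁹) = 4.764×10⁻¹⁹ J.
Energy delivered: (3.43 mW)(640 s) = 2.195 J.
Photons incident: 2.195 / 4.764×10⁻¹⁹ = 4.607×10¹⁸, i.e. 4.607×10¹⁸/6.022×10²³ = 7.650×10⁻⁶ mol.
Fraction absorbed: 1 − 10^(−0.288) = 0.4848.
Photons absorbed: 0.4848 × 7.650×10⁻⁶ = 3.709×10⁻⁶ mol.
Product: Φ × n_abs = 0.654 × 3.709×10⁻⁶ = 2.426×10⁻⁶ mol.
As a count: 2.426×10⁻⁶ × 6.022×10²³ = 1.46×10¹⁸.

1.46×10¹⁸ atoms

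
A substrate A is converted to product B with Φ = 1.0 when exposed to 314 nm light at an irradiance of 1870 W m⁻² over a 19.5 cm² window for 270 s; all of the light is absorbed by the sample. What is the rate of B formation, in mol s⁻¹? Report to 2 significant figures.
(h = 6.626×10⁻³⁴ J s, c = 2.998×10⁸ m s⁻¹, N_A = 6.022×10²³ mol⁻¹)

9.6×10⁻⁶ mol s⁻¹

Photon energy at 314 nm: hc/λ = (6.626×10⁻³⁴)(2.998×10⁸)/(314×10⁻⁹) = 6.326×10⁻¹⁹ J.
Energy delivered: (1870 W m⁻²)(19.5×10⁻⁴ m²)(270 s) = 984.6 J.
Photons incident: 984.6 / 6.326×10⁻¹⁹ = 1.556×10²¹, i.e. 1.556×10²¹/6.022×10²³ = 0.002584 mol.
Product formed: 1.0 × 0.002584 = 0.002584 mol.
Rate: 0.002584 / 270 s = 9.6×10⁻⁶ mol s⁻¹.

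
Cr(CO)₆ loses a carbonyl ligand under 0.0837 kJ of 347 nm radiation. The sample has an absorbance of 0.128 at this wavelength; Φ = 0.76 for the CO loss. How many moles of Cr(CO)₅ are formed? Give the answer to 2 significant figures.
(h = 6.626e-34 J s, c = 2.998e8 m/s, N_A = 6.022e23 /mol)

4.7e-5 mol

Photon energy at 347 nm: hc/λ = (6.626e-34)(2.998e8)/(347e-9) = 5.725e-19 J.
Incident energy: 0.0837 kJ = 83.7 J.
Photons incident: 83.7 / 5.725e-19 = 1.462e20, i.e. 1.462e20/6.022e23 = 2.428e-4 mol.
Fraction absorbed: 1 − 10^(−0.128) = 0.2553.
Photons absorbed: 0.2553 × 2.428e-4 = 6.199e-5 mol.
Product: Φ × n_abs = 0.76 × 6.199e-5 = 4.711e-5 mol.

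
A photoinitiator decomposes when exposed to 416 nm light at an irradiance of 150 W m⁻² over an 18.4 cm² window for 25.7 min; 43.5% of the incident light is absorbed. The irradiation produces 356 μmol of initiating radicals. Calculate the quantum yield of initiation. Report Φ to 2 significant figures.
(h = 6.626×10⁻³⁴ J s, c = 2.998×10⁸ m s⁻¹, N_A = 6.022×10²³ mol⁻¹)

Φ = 0.55

Product: 356 μmol = 3.56×10⁻⁴ mol.
Photon energy at 416 nm: hc/λ = (6.626×10⁻³⁴)(2.998×10⁸)/(416×10⁻⁹) = 4.775×10⁻¹⁹ J.
Energy delivered: (150 W m⁻²)(18.4×10⁻⁴ m²)(1542 s) = 425.6 J.
Photons incident: 425.6 / 4.775×10⁻¹⁹ = 8.913×10²⁰, i.e. 8.913×10²⁰/6.022×10²³ = 0.001480 mol.
Photons absorbed: 0.435 × 0.001480 = 6.438×10⁻⁴ mol.
Φ = 3.56×10⁻⁴ mol / 6.438×10⁻⁴ mol photons = 0.55.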